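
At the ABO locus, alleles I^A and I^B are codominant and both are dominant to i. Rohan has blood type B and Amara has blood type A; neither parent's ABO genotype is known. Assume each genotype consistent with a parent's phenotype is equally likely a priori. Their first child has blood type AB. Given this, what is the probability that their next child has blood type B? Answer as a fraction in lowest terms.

Possible genotypes: Rohan ∈ {I^B I^B, I^B i}; Amara ∈ {I^A I^A, I^A i}.
Weight each parental genotype pair by prior × P(type-AB child):
  I^B I^B × I^A I^A: posterior weight 4/9; P(next child type B) = 0.
  I^B I^B × I^A i: posterior weight 2/9; P(next child type B) = 1/2.
  I^B i × I^A I^A: posterior weight 2/9; P(next child type B) = 0.
  I^B i × I^A i: posterior weight 1/9; P(next child type B) = 1/4.
Weighted sum = 5/36.

5/36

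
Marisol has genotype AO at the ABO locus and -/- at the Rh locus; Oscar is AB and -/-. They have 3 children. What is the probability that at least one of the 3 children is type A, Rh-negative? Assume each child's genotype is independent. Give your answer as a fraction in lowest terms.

ABO cross AO × AB → 1/2 A, 1/4 B, 1/4 AB.
Rh cross -/- × -/- → 1 Rh-; so P(type A, Rh-negative) = 1/2 × 1 = 1/2 per child.
P(none) = (1/2)^3 = 1/8; P(at least one) = 1 − 1/8 = 7/8.

7/8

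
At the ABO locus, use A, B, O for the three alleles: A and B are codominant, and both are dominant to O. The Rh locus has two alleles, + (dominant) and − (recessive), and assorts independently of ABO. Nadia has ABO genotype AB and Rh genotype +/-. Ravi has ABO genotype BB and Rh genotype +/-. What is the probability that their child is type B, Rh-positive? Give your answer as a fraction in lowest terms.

3/8

ABO cross AB × BB → offspring phenotypes: 1/2 B, 1/2 AB.
Rh cross +/- × +/- → 3/4 Rh+, 1/4 Rh-.
Independent loci: P(type B, Rh-positive) = 1/2 × 3/4 = 3/8.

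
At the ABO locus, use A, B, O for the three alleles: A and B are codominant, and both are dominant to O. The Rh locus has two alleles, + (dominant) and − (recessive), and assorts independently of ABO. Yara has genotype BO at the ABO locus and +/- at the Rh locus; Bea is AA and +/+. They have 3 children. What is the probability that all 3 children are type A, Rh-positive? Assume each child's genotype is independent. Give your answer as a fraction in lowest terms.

ABO cross BO × AA → 1/2 A, 1/2 AB.
Rh cross +/- × +/+ → 1 Rh+; so P(type A, Rh-positive) = 1/2 × 1 = 1/2 per child.
All 3 independent: (1/2)^3 = 1/8.

1/8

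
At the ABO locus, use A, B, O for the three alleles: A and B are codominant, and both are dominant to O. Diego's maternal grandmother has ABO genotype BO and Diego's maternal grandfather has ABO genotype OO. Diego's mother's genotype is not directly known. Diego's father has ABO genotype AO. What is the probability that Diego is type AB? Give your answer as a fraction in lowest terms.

Diego's mother's ABO genotype from BO × OO: 1/2 BO, 1/2 OO.
Crossing each possibility with the father AO and summing P(type AB): 1/2·1/4 + 1/2·0 = 1/8.

1/8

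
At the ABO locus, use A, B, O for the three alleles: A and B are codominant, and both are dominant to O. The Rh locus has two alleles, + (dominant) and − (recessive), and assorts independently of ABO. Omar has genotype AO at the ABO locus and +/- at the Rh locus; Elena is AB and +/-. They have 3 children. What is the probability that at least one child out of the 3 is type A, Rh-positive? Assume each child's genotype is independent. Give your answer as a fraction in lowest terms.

ABO cross AO × AB → 1/2 A, 1/4 B, 1/4 AB.
Rh cross +/- × +/- → 3/4 Rh+, 1/4 Rh-; so P(type A, Rh-positive) = 1/2 × 3/4 = 3/8 per child.
P(none) = (5/8)^3 = 125/512; P(at least one) = 1 − 125/512 = 387/512.

387/512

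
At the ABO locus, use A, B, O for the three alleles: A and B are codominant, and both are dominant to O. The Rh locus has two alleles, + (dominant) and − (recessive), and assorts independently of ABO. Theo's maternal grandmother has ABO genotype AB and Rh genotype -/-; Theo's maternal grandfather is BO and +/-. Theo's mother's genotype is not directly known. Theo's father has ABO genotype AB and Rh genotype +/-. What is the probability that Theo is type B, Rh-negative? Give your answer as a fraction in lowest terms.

9/64

Theo's mother's ABO genotype from AB × BO: 1/4 AB, 1/4 AO, 1/4 BB, 1/4 BO.
Crossing each possibility with the father AB and summing P(type B): 1/4·1/4 + 1/4·1/4 + 1/4·1/2 + 1/4·1/2 = 3/8.
Similarly for Rh via the mother's Rh distribution: P(Rh-) = 3/8.
Independent loci: 3/8 × 3/8 = 9/64.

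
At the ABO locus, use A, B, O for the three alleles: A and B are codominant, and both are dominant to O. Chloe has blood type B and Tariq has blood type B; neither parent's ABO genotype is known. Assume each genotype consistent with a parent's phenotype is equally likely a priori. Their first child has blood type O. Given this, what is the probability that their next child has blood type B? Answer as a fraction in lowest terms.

3/4

Possible genotypes: Chloe ∈ {BB, BO}; Tariq ∈ {BB, BO}.
Weight each parental genotype pair by prior × P(type-O child):
  BO × BO: posterior weight 1; P(next child type B) = 3/4.
Weighted sum = 3/4.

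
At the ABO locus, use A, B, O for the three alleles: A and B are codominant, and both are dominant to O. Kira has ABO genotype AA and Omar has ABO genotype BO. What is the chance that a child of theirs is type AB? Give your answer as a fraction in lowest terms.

ABO cross AA × BO → offspring phenotypes: 1/2 A, 1/2 AB.
So P(type AB) = 1/2.

1/2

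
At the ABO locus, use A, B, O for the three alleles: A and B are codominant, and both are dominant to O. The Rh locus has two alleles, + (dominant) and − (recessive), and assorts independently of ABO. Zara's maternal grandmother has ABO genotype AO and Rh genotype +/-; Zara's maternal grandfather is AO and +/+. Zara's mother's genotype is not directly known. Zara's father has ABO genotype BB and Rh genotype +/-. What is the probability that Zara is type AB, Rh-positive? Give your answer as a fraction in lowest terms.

Zara's mother's ABO genotype from AO × AO: 1/4 AA, 1/2 AO, 1/4 OO.
Crossing each possibility with the father BB and summing P(type AB): 1/4·1 + 1/2·1/2 + 1/4·0 = 1/2.
Similarly for Rh via the mother's Rh distribution: P(Rh+) = 7/8.
Independent loci: 1/2 × 7/8 = 7/16.

7/16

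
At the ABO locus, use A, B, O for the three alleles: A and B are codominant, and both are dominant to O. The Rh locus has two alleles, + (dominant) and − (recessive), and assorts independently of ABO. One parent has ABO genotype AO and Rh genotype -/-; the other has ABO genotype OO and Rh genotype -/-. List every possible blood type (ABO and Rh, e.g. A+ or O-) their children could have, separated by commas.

Gametes from AO × OO give offspring ABO genotypes AO, OO, i.e. phenotypes O, A.
Rh cross -/- × -/- → phenotypes Rh-.
Combining independently: O-, A-.

O-, A-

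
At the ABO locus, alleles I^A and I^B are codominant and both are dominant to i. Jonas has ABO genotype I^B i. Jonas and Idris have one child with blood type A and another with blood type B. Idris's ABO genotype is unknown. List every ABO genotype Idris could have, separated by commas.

For each candidate genotype of Idris, check whether crossing it with I^B i can produce every observed child phenotype.
  I^A I^A → possible child types {A, AB} ✗
  I^A I^B → possible child types {A, B, AB} ✓
  I^A i → possible child types {O, A, B, AB} ✓
  I^B I^B → possible child types {B} ✗
  I^B i → possible child types {O, B} ✗
  i i → possible child types {O, B} ✗

I^A I^B, I^A i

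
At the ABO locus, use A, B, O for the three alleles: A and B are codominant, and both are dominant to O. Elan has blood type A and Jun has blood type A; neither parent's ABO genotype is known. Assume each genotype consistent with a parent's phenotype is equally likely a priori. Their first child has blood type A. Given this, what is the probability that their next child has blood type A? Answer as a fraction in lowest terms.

19/20

Possible genotypes: Elan ∈ {AA, AO}; Jun ∈ {AA, AO}.
Weight each parental genotype pair by prior × P(type-A child):
  AA × AA: posterior weight 4/15; P(next child type A) = 1.
  AA × AO: posterior weight 4/15; P(next child type A) = 1.
  AO × AA: posterior weight 4/15; P(next child type A) = 1.
  AO × AO: posterior weight 1/5; P(next child type A) = 3/4.
Weighted sum = 19/20.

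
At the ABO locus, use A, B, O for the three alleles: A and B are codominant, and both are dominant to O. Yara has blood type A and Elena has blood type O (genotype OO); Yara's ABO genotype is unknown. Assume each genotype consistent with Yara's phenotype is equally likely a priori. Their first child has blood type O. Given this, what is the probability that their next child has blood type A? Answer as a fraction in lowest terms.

Possible genotypes: Yara ∈ {AA, AO}; Elena ∈ {OO}.
Weight each parental genotype pair by prior × P(type-O child):
  AO × OO: posterior weight 1; P(next child type A) = 1/2.
Weighted sum = 1/2.

1/2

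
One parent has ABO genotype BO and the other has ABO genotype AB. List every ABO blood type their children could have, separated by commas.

A, B, AB

Gametes from BO × AB give offspring ABO genotypes AB, AO, BB, BO, i.e. phenotypes A, B, AB.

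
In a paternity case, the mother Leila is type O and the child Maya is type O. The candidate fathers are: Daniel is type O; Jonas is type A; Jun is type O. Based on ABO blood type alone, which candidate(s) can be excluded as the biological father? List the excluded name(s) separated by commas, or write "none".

A candidate is excluded only if no genotype consistent with his phenotype could produce a type O child with a type O mother.
Every candidate has at least one consistent genotype combination, so none can be excluded.

none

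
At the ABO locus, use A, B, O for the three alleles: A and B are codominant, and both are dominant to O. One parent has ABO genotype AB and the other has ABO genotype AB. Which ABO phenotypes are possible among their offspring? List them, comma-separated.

A, B, AB

Gametes from AB × AB give offspring ABO genotypes AA, AB, BB, i.e. phenotypes A, B, AB.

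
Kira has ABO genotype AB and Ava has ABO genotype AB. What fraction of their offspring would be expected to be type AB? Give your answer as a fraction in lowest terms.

1/2

ABO cross AB × AB → offspring phenotypes: 1/4 A, 1/4 B, 1/2 AB.
So P(type AB) = 1/2.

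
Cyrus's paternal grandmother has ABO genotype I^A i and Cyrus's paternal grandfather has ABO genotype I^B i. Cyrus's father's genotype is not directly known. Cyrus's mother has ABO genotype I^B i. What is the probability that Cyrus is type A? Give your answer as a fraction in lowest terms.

Cyrus's father's ABO genotype from I^A i × I^B i: 1/4 I^A I^B, 1/4 I^A i, 1/4 I^B i, 1/4 i i.
Crossing each possibility with the mother I^B i and summing P(type A): 1/4·1/4 + 1/4·1/4 + 1/4·0 + 1/4·0 = 1/8.

1/8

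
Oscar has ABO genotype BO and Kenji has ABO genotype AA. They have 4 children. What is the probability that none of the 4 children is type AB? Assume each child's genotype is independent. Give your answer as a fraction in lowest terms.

1/16

ABO cross BO × AA → 1/2 A, 1/2 AB.
So P(type AB) = 1/2 per child.
P(not type AB) = 1/2 for one child; (1/2)^4 = 1/16.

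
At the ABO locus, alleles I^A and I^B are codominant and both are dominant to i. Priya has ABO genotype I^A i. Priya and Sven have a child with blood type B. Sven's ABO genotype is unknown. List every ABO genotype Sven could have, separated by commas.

I^A I^B, I^B I^B, I^B i

For each candidate genotype of Sven, check whether crossing it with I^A i can produce every observed child phenotype.
  I^A I^A → possible child types {A} ✗
  I^A I^B → possible child types {A, B, AB} ✓
  I^A i → possible child types {O, A} ✗
  I^B I^B → possible child types {B, AB} ✓
  I^B i → possible child types {O, A, B, AB} ✓
  i i → possible child types {O, A} ✗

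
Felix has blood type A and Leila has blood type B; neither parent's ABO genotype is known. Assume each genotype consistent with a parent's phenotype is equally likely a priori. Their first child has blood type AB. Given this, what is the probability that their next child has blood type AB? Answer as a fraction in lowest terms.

25/36

Possible genotypes: Felix ∈ {AA, AO}; Leila ∈ {BB, BO}.
Weight each parental genotype pair by prior × P(type-AB child):
  AA × BB: posterior weight 4/9; P(next child type AB) = 1.
  AA × BO: posterior weight 2/9; P(next child type AB) = 1/2.
  AO × BB: posterior weight 2/9; P(next child type AB) = 1/2.
  AO × BO: posterior weight 1/9; P(next child type AB) = 1/4.
Weighted sum = 25/36.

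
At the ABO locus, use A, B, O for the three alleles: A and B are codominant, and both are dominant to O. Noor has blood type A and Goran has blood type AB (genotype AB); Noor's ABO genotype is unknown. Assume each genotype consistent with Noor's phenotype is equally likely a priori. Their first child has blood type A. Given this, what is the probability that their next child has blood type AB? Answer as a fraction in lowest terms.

3/8

Possible genotypes: Noor ∈ {AA, AO}; Goran ∈ {AB}.
Weight each parental genotype pair by prior × P(type-A child):
  AA × AB: posterior weight 1/2; P(next child type AB) = 1/2.
  AO × AB: posterior weight 1/2; P(next child type AB) = 1/4.
Weighted sum = 3/8.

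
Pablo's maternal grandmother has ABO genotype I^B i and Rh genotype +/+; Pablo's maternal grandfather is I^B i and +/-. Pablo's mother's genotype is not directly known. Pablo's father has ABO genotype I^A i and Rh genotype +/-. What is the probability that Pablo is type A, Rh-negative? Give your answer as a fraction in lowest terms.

Pablo's mother's ABO genotype from I^B i × I^B i: 1/4 I^B I^B, 1/2 I^B i, 1/4 i i.
Crossing each possibility with the father I^A i and summing P(type A): 1/4·0 + 1/2·1/4 + 1/4·1/2 = 1/4.
Similarly for Rh via the mother's Rh distribution: P(Rh-) = 1/8.
Independent loci: 1/4 × 1/8 = 1/32.

1/32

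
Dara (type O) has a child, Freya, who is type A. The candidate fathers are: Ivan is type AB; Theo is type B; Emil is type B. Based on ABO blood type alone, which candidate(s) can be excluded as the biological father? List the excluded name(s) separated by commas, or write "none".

A candidate is excluded only if no genotype consistent with his phenotype could produce a type A child with a type O mother.
Theo (type B): no genotype consistent with that phenotype can produce a type-A child with a type-O mother.
Emil (type B): no genotype consistent with that phenotype can produce a type-A child with a type-O mother.

Theo, Emil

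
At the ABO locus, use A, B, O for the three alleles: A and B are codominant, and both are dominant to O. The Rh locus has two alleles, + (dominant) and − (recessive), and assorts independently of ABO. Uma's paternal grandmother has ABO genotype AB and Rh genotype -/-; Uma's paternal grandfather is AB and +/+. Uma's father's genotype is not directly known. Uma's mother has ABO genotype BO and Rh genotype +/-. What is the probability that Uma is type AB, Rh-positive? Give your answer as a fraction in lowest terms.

Uma's father's ABO genotype from AB × AB: 1/4 AA, 1/2 AB, 1/4 BB.
Crossing each possibility with the mother BO and summing P(type AB): 1/4·1/2 + 1/2·1/4 + 1/4·0 = 1/4.
Similarly for Rh via the father's Rh distribution: P(Rh+) = 3/4.
Independent loci: 1/4 × 3/4 = 3/16.

3/16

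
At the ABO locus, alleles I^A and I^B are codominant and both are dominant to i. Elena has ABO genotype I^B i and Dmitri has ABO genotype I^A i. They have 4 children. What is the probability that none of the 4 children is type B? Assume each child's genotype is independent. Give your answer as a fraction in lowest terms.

ABO cross I^B i × I^A i → 1/4 O, 1/4 A, 1/4 B, 1/4 AB.
So P(type B) = 1/4 per child.
P(not type B) = 3/4 for one child; (3/4)^4 = 81/256.

81/256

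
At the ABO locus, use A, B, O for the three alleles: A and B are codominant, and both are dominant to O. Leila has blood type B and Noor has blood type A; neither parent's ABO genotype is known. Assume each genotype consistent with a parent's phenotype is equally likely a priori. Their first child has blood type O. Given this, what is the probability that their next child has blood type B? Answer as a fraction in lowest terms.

Possible genotypes: Leila ∈ {BB, BO}; Noor ∈ {AA, AO}.
Weight each parental genotype pair by prior × P(type-O child):
  BO × AO: posterior weight 1; P(next child type B) = 1/4.
Weighted sum = 1/4.

1/4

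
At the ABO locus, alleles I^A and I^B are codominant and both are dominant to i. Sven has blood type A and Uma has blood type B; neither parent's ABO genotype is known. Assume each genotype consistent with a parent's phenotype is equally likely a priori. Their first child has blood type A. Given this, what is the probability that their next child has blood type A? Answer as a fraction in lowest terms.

5/12

Possible genotypes: Sven ∈ {I^A I^A, I^A i}; Uma ∈ {I^B I^B, I^B i}.
Weight each parental genotype pair by prior × P(type-A child):
  I^A I^A × I^B i: posterior weight 2/3; P(next child type A) = 1/2.
  I^A i × I^B i: posterior weight 1/3; P(next child type A) = 1/4.
Weighted sum = 5/12.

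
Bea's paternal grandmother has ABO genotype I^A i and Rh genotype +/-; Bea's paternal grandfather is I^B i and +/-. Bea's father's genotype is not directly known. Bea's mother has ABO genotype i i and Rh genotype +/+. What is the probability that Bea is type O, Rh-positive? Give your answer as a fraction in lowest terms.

Bea's father's ABO genotype from I^A i × I^B i: 1/4 I^A I^B, 1/4 I^A i, 1/4 I^B i, 1/4 i i.
Crossing each possibility with the mother i i and summing P(type O): 1/4·0 + 1/4·1/2 + 1/4·1/2 + 1/4·1 = 1/2.
Similarly for Rh via the father's Rh distribution: P(Rh+) = 1.
Independent loci: 1/2 × 1 = 1/2.

1/2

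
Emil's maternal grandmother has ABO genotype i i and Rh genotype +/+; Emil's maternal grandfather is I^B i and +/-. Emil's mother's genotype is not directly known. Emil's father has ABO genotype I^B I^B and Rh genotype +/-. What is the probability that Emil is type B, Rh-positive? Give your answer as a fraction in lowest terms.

Emil's mother's ABO genotype from i i × I^B i: 1/2 I^B i, 1/2 i i.
Crossing each possibility with the father I^B I^B and summing P(type B): 1/2·1 + 1/2·1 = 1.
Similarly for Rh via the mother's Rh distribution: P(Rh+) = 7/8.
Independent loci: 1 × 7/8 = 7/8.

7/8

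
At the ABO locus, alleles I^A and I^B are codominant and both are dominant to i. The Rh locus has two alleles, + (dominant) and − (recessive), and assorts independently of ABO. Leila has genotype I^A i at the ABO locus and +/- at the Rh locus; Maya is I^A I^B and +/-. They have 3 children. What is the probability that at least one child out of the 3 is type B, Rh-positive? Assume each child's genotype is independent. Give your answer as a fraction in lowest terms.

1899/4096

ABO cross I^A i × I^A I^B → 1/2 A, 1/4 B, 1/4 AB.
Rh cross +/- × +/- → 3/4 Rh+, 1/4 Rh-; so P(type B, Rh-positive) = 1/4 × 3/4 = 3/16 per child.
P(none) = (13/16)^3 = 2197/4096; P(at least one) = 1 − 2197/4096 = 1899/4096.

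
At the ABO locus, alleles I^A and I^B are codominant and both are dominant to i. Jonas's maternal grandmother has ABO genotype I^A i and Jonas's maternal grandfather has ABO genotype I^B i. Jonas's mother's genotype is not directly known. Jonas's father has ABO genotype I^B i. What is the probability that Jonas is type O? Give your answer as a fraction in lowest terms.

1/4

Jonas's mother's ABO genotype from I^A i × I^B i: 1/4 I^A I^B, 1/4 I^A i, 1/4 I^B i, 1/4 i i.
Crossing each possibility with the father I^B i and summing P(type O): 1/4·0 + 1/4·1/4 + 1/4·1/4 + 1/4·1/2 = 1/4.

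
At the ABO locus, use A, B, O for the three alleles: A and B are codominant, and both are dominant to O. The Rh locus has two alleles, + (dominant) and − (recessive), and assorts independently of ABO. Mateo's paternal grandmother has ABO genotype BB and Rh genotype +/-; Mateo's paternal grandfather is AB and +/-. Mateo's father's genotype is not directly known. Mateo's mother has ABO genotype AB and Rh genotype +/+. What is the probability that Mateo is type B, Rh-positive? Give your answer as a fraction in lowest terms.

Mateo's father's ABO genotype from BB × AB: 1/2 AB, 1/2 BB.
Crossing each possibility with the mother AB and summing P(type B): 1/2·1/4 + 1/2·1/2 = 3/8.
Similarly for Rh via the father's Rh distribution: P(Rh+) = 1.
Independent loci: 3/8 × 1 = 3/8.

3/8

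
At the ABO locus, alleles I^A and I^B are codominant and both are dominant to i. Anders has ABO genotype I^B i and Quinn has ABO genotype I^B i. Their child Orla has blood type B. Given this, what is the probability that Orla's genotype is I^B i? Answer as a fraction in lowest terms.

2/3

Cross I^B i × I^B i → 1/4 I^B I^B, 1/2 I^B i, 1/4 i i.
Type-B genotypes among offspring: I^B I^B (1/4), I^B i (1/2); total 3/4.
P(I^B i | type B) = (1/2) / (3/4) = 2/3.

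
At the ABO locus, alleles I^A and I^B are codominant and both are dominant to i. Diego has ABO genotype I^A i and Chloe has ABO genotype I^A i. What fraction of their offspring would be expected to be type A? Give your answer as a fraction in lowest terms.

3/4

ABO cross I^A i × I^A i → offspring phenotypes: 1/4 O, 3/4 A.
So P(type A) = 3/4.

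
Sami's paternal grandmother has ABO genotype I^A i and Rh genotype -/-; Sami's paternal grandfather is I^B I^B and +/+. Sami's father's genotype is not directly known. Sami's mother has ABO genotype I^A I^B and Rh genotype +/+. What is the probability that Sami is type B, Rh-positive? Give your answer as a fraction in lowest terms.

Sami's father's ABO genotype from I^A i × I^B I^B: 1/2 I^A I^B, 1/2 I^B i.
Crossing each possibility with the mother I^A I^B and summing P(type B): 1/2·1/4 + 1/2·1/2 = 3/8.
Similarly for Rh via the father's Rh distribution: P(Rh+) = 1.
Independent loci: 3/8 × 1 = 3/8.

3/8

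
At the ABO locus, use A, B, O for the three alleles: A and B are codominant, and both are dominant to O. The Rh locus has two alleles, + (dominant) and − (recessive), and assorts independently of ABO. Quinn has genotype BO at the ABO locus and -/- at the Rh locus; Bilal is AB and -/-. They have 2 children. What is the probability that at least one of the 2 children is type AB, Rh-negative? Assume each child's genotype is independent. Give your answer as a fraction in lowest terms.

7/16

ABO cross BO × AB → 1/4 A, 1/2 B, 1/4 AB.
Rh cross -/- × -/- → 1 Rh-; so P(type AB, Rh-negative) = 1/4 × 1 = 1/4 per child.
P(none) = (3/4)^2 = 9/16; P(at least one) = 1 − 9/16 = 7/16.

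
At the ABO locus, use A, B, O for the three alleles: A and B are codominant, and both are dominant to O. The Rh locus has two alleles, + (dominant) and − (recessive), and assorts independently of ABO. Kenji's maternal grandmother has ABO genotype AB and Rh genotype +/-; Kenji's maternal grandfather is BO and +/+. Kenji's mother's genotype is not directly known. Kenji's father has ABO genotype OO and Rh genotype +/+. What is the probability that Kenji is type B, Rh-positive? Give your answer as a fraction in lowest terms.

1/2

Kenji's mother's ABO genotype from AB × BO: 1/4 AB, 1/4 AO, 1/4 BB, 1/4 BO.
Crossing each possibility with the father OO and summing P(type B): 1/4·1/2 + 1/4·0 + 1/4·1 + 1/4·1/2 = 1/2.
Similarly for Rh via the mother's Rh distribution: P(Rh+) = 1.
Independent loci: 1/2 × 1 = 1/2.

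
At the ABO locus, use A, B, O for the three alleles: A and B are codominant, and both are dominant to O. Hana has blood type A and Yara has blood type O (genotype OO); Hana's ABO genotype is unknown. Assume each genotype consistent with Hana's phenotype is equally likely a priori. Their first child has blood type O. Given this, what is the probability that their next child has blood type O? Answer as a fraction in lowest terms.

Possible genotypes: Hana ∈ {AA, AO}; Yara ∈ {OO}.
Weight each parental genotype pair by prior × P(type-O child):
  AO × OO: posterior weight 1; P(next child type O) = 1/2.
Weighted sum = 1/2.

1/2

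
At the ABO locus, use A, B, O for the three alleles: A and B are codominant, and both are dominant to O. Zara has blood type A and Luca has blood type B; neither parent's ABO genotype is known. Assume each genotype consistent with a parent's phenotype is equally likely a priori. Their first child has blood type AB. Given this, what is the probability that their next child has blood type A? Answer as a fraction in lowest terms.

5/36

Possible genotypes: Zara ∈ {AA, AO}; Luca ∈ {BB, BO}.
Weight each parental genotype pair by prior × P(type-AB child):
  AA × BB: posterior weight 4/9; P(next child type A) = 0.
  AA × BO: posterior weight 2/9; P(next child type A) = 1/2.
  AO × BB: posterior weight 2/9; P(next child type A) = 0.
  AO × BO: posterior weight 1/9; P(next child type A) = 1/4.
Weighted sum = 5/36.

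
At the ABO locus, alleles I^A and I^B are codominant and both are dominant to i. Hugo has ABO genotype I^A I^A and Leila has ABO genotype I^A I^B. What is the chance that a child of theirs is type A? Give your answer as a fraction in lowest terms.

1/2

ABO cross I^A I^A × I^A I^B → offspring phenotypes: 1/2 A, 1/2 AB.
So P(type A) = 1/2.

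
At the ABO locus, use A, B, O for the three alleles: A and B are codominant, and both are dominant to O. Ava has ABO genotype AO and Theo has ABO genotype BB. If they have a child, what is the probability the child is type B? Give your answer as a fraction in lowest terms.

ABO cross AO × BB → offspring phenotypes: 1/2 B, 1/2 AB.
So P(type B) = 1/2.

1/2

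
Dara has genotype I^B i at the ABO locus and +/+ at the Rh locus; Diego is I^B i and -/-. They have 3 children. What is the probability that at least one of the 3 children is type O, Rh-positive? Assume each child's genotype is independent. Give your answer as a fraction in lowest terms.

ABO cross I^B i × I^B i → 1/4 O, 3/4 B.
Rh cross +/+ × -/- → 1 Rh+; so P(type O, Rh-positive) = 1/4 × 1 = 1/4 per child.
P(none) = (3/4)^3 = 27/64; P(at least one) = 1 − 27/64 = 37/64.

37/64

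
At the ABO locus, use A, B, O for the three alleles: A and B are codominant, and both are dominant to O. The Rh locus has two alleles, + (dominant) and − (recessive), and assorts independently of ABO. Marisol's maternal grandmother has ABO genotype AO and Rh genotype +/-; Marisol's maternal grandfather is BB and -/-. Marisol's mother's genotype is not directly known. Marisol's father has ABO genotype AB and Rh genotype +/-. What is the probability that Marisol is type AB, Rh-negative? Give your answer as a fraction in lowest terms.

9/64

Marisol's mother's ABO genotype from AO × BB: 1/2 AB, 1/2 BO.
Crossing each possibility with the father AB and summing P(type AB): 1/2·1/2 + 1/2·1/4 = 3/8.
Similarly for Rh via the mother's Rh distribution: P(Rh-) = 3/8.
Independent loci: 3/8 × 3/8 = 9/64.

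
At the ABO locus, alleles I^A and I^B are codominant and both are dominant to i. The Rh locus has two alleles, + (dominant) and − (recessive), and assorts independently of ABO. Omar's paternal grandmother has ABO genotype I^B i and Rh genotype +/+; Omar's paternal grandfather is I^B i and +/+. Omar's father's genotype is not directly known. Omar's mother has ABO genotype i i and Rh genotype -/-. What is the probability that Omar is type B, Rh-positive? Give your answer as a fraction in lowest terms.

1/2

Omar's father's ABO genotype from I^B i × I^B i: 1/4 I^B I^B, 1/2 I^B i, 1/4 i i.
Crossing each possibility with the mother i i and summing P(type B): 1/4·1 + 1/2·1/2 + 1/4·0 = 1/2.
Similarly for Rh via the father's Rh distribution: P(Rh+) = 1.
Independent loci: 1/2 × 1 = 1/2.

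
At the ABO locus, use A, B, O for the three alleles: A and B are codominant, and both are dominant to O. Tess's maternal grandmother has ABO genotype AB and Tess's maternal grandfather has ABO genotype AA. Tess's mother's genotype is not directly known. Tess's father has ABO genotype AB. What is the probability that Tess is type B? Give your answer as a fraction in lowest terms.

Tess's mother's ABO genotype from AB × AA: 1/2 AA, 1/2 AB.
Crossing each possibility with the father AB and summing P(type B): 1/2·0 + 1/2·1/4 = 1/8.

1/8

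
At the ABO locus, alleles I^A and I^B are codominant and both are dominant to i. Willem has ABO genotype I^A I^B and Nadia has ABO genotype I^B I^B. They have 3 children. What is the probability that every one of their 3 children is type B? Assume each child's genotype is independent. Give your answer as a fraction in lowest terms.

1/8

ABO cross I^A I^B × I^B I^B → 1/2 B, 1/2 AB.
So P(type B) = 1/2 per child.
All 3 independent: (1/2)^3 = 1/8.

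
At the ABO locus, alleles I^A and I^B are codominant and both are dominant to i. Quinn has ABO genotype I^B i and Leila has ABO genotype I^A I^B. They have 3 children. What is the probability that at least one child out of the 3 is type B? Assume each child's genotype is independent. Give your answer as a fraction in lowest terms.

7/8

ABO cross I^B i × I^A I^B → 1/4 A, 1/2 B, 1/4 AB.
So P(type B) = 1/2 per child.
P(none) = (1/2)^3 = 1/8; P(at least one) = 1 − 1/8 = 7/8.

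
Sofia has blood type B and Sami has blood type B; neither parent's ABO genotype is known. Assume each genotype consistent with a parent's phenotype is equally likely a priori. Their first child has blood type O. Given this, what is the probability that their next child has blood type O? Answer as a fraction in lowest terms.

1/4

Possible genotypes: Sofia ∈ {I^B I^B, I^B i}; Sami ∈ {I^B I^B, I^B i}.
Weight each parental genotype pair by prior × P(type-O child):
  I^B i × I^B i: posterior weight 1; P(next child type O) = 1/4.
Weighted sum = 1/4.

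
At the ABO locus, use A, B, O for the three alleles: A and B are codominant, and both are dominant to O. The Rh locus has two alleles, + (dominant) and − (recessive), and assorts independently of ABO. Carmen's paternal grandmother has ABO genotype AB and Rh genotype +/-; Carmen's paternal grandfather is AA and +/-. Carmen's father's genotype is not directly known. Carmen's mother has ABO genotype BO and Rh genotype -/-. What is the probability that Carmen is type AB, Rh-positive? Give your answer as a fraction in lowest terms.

3/16

Carmen's father's ABO genotype from AB × AA: 1/2 AA, 1/2 AB.
Crossing each possibility with the mother BO and summing P(type AB): 1/2·1/2 + 1/2·1/4 = 3/8.
Similarly for Rh via the father's Rh distribution: P(Rh+) = 1/2.
Independent loci: 3/8 × 1/2 = 3/16.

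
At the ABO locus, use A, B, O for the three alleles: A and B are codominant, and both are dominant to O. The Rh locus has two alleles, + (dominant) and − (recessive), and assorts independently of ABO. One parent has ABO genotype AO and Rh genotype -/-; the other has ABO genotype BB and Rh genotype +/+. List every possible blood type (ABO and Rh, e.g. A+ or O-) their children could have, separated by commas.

Gametes from AO × BB give offspring ABO genotypes AB, BO, i.e. phenotypes B, AB.
Rh cross -/- × +/+ → phenotypes Rh+.
Combining independently: B+, AB+.

B+, AB+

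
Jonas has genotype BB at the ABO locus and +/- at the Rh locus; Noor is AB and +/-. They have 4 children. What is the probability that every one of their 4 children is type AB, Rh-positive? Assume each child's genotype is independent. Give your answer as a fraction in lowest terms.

ABO cross BB × AB → 1/2 B, 1/2 AB.
Rh cross +/- × +/- → 3/4 Rh+, 1/4 Rh-; so P(type AB, Rh-positive) = 1/2 × 3/4 = 3/8 per child.
All 4 independent: (3/8)^4 = 81/4096.

81/4096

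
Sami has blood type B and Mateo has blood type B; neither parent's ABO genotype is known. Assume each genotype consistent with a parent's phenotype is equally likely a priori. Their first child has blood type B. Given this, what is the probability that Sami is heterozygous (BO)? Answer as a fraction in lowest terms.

Possible genotypes: Sami ∈ {BB, BO}; Mateo ∈ {BB, BO}.
Weight each parental genotype pair by prior × P(type-B child):
  BB × BB: posterior weight 4/15.
  BB × BO: posterior weight 4/15.
  BO × BB: posterior weight 4/15.
  BO × BO: posterior weight 1/5.
Sum the posterior weight over pairs where Sami is BO: 7/15.

7/15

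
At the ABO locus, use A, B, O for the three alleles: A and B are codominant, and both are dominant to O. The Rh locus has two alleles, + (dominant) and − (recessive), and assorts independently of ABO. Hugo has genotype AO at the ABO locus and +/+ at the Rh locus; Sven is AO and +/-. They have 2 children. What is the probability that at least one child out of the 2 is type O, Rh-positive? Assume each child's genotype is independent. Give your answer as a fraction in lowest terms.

7/16

ABO cross AO × AO → 1/4 O, 3/4 A.
Rh cross +/+ × +/- → 1 Rh+; so P(type O, Rh-positive) = 1/4 × 1 = 1/4 per child.
P(none) = (3/4)^2 = 9/16; P(at least one) = 1 − 9/16 = 7/16.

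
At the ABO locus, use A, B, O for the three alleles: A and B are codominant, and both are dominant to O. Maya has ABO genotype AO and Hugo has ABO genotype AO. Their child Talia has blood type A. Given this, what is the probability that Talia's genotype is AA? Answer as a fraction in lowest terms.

1/3

Cross AO × AO → 1/4 AA, 1/2 AO, 1/4 OO.
Type-A genotypes among offspring: AA (1/4), AO (1/2); total 3/4.
P(AA | type A) = (1/4) / (3/4) = 1/3.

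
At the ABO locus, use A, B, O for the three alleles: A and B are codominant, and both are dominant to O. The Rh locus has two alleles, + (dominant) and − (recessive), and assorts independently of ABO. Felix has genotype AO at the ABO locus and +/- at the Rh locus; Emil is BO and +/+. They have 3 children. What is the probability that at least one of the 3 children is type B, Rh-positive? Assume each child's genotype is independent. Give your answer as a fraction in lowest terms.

ABO cross AO × BO → 1/4 O, 1/4 A, 1/4 B, 1/4 AB.
Rh cross +/- × +/+ → 1 Rh+; so P(type B, Rh-positive) = 1/4 × 1 = 1/4 per child.
P(none) = (3/4)^3 = 27/64; P(at least one) = 1 − 27/64 = 37/64.

37/64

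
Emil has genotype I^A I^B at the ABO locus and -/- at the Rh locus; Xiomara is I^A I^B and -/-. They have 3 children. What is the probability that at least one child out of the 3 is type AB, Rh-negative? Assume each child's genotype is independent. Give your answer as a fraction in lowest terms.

ABO cross I^A I^B × I^A I^B → 1/4 A, 1/4 B, 1/2 AB.
Rh cross -/- × -/- → 1 Rh-; so P(type AB, Rh-negative) = 1/2 × 1 = 1/2 per child.
P(none) = (1/2)^3 = 1/8; P(at least one) = 1 − 1/8 = 7/8.

7/8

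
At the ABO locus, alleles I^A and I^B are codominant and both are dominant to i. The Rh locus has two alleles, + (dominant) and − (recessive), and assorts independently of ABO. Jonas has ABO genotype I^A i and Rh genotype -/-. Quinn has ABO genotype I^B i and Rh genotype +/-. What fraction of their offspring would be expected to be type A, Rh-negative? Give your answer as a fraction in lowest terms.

1/8

ABO cross I^A i × I^B i → offspring phenotypes: 1/4 O, 1/4 A, 1/4 B, 1/4 AB.
Rh cross -/- × +/- → 1/2 Rh+, 1/2 Rh-.
Independent loci: P(type A, Rh-negative) = 1/4 × 1/2 = 1/8.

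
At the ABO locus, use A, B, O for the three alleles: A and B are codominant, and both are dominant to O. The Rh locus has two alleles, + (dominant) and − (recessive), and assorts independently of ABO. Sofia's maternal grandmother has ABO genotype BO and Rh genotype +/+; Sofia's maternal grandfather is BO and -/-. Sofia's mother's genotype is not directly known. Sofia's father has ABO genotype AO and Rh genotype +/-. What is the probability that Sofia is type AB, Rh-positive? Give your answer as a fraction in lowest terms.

Sofia's mother's ABO genotype from BO × BO: 1/4 BB, 1/2 BO, 1/4 OO.
Crossing each possibility with the father AO and summing P(type AB): 1/4·1/2 + 1/2·1/4 + 1/4·0 = 1/4.
Similarly for Rh via the mother's Rh distribution: P(Rh+) = 3/4.
Independent loci: 1/4 × 3/4 = 3/16.

3/16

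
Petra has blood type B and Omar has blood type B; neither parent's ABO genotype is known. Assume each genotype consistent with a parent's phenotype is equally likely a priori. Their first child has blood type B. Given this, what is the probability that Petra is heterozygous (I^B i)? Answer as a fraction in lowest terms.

7/15

Possible genotypes: Petra ∈ {I^B I^B, I^B i}; Omar ∈ {I^B I^B, I^B i}.
Weight each parental genotype pair by prior × P(type-B child):
  I^B I^B × I^B I^B: posterior weight 4/15.
  I^B I^B × I^B i: posterior weight 4/15.
  I^B i × I^B I^B: posterior weight 4/15.
  I^B i × I^B i: posterior weight 1/5.
Sum the posterior weight over pairs where Petra is I^B i: 7/15.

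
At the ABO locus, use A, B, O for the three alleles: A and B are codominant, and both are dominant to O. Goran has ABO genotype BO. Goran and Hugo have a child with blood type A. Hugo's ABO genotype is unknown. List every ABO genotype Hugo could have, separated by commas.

AA, AB, AO

For each candidate genotype of Hugo, check whether crossing it with BO can produce every observed child phenotype.
  AA → possible child types {A, AB} ✓
  AB → possible child types {A, B, AB} ✓
  AO → possible child types {O, A, B, AB} ✓
  BB → possible child types {B} ✗
  BO → possible child types {O, B} ✗
  OO → possible child types {O, B} ✗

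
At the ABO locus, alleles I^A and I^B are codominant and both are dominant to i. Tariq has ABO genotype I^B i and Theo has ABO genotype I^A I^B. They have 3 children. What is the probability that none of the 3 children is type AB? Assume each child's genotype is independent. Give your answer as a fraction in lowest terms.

ABO cross I^B i × I^A I^B → 1/4 A, 1/2 B, 1/4 AB.
So P(type AB) = 1/4 per child.
P(not type AB) = 3/4 for one child; (3/4)^3 = 27/64.

27/64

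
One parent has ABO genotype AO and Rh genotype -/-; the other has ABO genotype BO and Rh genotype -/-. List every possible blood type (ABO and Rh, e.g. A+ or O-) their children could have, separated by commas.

O-, A-, B-, AB-

Gametes from AO × BO give offspring ABO genotypes AB, AO, BO, OO, i.e. phenotypes O, A, B, AB.
Rh cross -/- × -/- → phenotypes Rh-.
Combining independently: O-, A-, B-, AB-.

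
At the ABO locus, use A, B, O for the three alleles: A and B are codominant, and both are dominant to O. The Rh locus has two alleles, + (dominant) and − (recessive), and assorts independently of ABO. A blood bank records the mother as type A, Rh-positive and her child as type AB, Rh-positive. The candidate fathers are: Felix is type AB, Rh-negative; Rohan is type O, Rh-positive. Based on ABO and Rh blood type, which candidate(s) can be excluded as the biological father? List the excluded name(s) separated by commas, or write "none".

Rohan

A candidate is excluded only if no genotype consistent with his phenotype could produce a type AB, Rh-positive child with a type A, Rh-positive mother.
Rohan (type O, Rh+): no genotype consistent with that phenotype can produce a type-AB Rh+ child with a type-A mother.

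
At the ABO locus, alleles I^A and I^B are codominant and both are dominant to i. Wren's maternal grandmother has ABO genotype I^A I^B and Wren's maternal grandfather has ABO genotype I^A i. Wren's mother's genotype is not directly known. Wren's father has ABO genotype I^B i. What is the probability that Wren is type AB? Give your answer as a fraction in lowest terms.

Wren's mother's ABO genotype from I^A I^B × I^A i: 1/4 I^A I^A, 1/4 I^A I^B, 1/4 I^A i, 1/4 I^B i.
Crossing each possibility with the father I^B i and summing P(type AB): 1/4·1/2 + 1/4·1/4 + 1/4·1/4 + 1/4·0 = 1/4.

1/4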